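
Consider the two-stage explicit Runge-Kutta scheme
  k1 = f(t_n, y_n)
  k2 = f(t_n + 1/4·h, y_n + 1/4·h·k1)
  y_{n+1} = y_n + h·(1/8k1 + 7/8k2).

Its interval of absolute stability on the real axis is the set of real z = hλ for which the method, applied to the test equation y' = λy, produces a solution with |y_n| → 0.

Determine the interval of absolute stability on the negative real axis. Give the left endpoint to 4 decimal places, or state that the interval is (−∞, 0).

On y'=λy, z=hλ:
  k1=λy_n ⇒ h·k1=z·y_n;  k2=λ(1+1/4z)y_n ⇒ h·k2=z(1+1/4z)y_n
  y_{n+1}/y_n = 1 + 1/8z + 7/8z(1+1/4z) = 1 + z + 7/32z²
  so R(z) = 1 + z + 7/32z².

Solve |R(x)|<1 on ℝ⁻.
x=-1.59: |R|=0.0370
R=1: x+7/32x²=0 ⇒ x=−32/7=-4.5714; min R=1−1/(4·7/32)=-0.1429>−1
Confirm numerically:
  x=-3.704: |R|=0.29717 <1
  x=-3.610: |R|=0.24077 <1
  x=-2.459: |R|=0.13629 <1
  x=-5.154: |R|=1.65681 >1
  x=-5.070: |R|=1.55295 >1
  x=-4.851: |R|=1.29667 >1
So |R|<1 on (-4.5714, 0).

(-4.5714, 0).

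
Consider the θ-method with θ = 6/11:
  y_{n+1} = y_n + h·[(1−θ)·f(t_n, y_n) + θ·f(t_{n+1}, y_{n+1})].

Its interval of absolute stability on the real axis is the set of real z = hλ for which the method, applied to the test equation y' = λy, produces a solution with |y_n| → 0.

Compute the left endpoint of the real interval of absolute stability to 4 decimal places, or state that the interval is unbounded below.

(−∞, 0) — no finite endpoint.

With y'=λy (z=hλ):
  y_{n+1} = y_n + z·[5/11·y_n + 6/11·y_{n+1}] ⇒ (1 − 6/11z)y_{n+1} = (1 + 5/11z)y_n
  so R(z) = (1 + 5/11z)/(1 − 6/11z).

Boundary: |R(x)|=1, x<0.
x=-0.92: |R|=0.3874
x=-2: |R|=0.0435
x=-10: |R|=0.5493
x=-100: |R|=0.8003
θ=6/11≥1/2 ⇒ |1+5/11x|<|1−6/11x| ∀x<0 ⇒ unbounded interval.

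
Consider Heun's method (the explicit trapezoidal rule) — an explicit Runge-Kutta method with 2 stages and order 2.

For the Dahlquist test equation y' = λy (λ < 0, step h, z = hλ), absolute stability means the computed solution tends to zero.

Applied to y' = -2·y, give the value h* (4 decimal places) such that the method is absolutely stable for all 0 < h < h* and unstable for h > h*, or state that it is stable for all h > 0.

(-2.0000,0); λ=-2 ⇒ h* = 1.0000.

Set f=λy, z=hλ:
  order 2, 2-stage ⇒ R(z)=1+z+z^2/2
  (e.g. R(-0.47)=0.64045, |R|=0.64045)

Find x<0 with |R(x)|<1.
x=-0.47: |R|=0.6404
|R(-1.27)|=0.5364 |R(-0.95)|=0.5012 |R(-0.92)|=0.5032
Bisect:
  x_lo=-2.8965 |R|=2.2983  x_hi=-0.0922 |R|=0.9120
  mid=-1.49434 |R|=0.62219 →hi
  mid=-2.19540 |R|=1.21449 →lo
  mid=-1.84487 |R|=0.85690 →hi
  mid=-2.02014 |R|=1.02034 →lo
  mid=-1.93250 |R|=0.93478 →hi
  mid=-1.97632 |R|=0.97660 →hi
  mid=-1.99823 |R|=0.99823 →hi
  mid=-2.00918 |R|=1.00922 →lo
  mid=-2.00370 |R|=1.00371 →lo
  mid=-2.00097 |R|=1.00097 →lo
  ...
  [-2.00011,-1.99994] ⇒ x*=-2.0000
Stable set (-2.0000, 0).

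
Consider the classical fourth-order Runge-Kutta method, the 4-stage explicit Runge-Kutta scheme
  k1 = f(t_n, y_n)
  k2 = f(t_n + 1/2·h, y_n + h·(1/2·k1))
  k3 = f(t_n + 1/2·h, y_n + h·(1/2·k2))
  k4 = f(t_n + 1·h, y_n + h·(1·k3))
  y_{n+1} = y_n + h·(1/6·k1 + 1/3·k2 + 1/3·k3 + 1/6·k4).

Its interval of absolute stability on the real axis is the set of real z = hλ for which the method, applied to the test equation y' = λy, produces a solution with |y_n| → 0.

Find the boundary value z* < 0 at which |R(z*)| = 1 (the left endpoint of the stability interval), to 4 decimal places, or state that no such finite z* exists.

left endpoint -2.7853.

Test eqn y'=λy, z=hλ:
  order 4, 4-stage ⇒ R(z)=1+z+z^2/2+z^3/6+z^4/24
  (e.g. R(-0.9)=0.41084, |R|=0.41084)

Need |R(x)|<1, x<0.
x=-0.9: |R|=0.4108
|R(-2.7)|=0.8788 |R(-1.67)|=0.2723 |R(-1.35)|=0.2896
Bisect:
  x_lo=-3.1323 |R|=1.6623  x_hi=-0.0967 |R|=0.9078
  mid=-1.61451 |R|=0.27051 →hi
  mid=-2.37343 |R|=0.53702 →hi
  mid=-2.75288 |R|=0.95222 →hi
  mid=-2.94261 |R|=1.26427 →lo
  mid=-2.84774 |R|=1.09831 →lo
  mid=-2.80031 |R|=1.02288 →lo
  mid=-2.77660 |R|=0.98697 →hi
  mid=-2.78845 |R|=1.00478 →lo
  ...
  [-2.78530,-2.78512] ⇒ x*=-2.7853
Stable set (-2.7853, 0).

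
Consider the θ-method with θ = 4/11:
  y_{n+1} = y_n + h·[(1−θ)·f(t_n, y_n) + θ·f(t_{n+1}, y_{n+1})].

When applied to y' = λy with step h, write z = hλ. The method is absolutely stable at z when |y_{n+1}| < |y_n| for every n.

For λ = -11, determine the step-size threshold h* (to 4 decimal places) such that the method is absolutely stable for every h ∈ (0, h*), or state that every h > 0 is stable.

(-7.3333,0); λ=-11 ⇒ h* = (22/3)/11 = 0.6667.

On y'=λy, z=hλ:
  y_{n+1} = y_n + z·[7/11·y_n + 4/11·y_{n+1}] ⇒ (1 − 4/11z)y_{n+1} = (1 + 7/11z)y_n
  ⇒ R(z) = (1 + 7/11z)/(1 − 4/11z).

Need |R(x)|<1, x<0.
x=-0.3: |R|=0.7295
R=−1: 1+7/11x = −1+4/11x ⇒ -3/11x=2 ⇒ x=2/(-3/11)=-7.3333
Confirm numerically:
  x=-6.134: |R|=0.89875 <1
  x=-5.975: |R|=0.88324 <1
  x=-4.162: |R|=0.65589 <1
  x=-7.738: |R|=1.02894 >1
  x=-7.724: |R|=1.02797 >1
  x=-7.390: |R|=1.00419 >1
Interval (-7.3333, 0).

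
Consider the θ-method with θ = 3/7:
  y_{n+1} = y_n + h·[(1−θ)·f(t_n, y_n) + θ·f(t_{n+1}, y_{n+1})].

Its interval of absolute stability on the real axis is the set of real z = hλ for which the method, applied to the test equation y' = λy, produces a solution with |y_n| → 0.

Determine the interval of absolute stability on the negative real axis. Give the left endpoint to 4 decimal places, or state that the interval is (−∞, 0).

z∈(-14.0000,0).

Set f=λy, z=hλ:
  y_{n+1} = y_n + z·[4/7·y_n + 3/7·y_{n+1}] ⇒ (1 − 3/7z)y_{n+1} = (1 + 4/7z)y_n
  ⇒ R(z) = (1 + 4/7z)/(1 − 3/7z).

Need |R(x)|<1, x<0.
x=-1.41: |R|=0.1211
R=−1: 1+4/7x = −1+3/7x ⇒ -1/7x=2 ⇒ x=2/(-1/7)=-14.0000
Confirm numerically:
  x=-10.278: |R|=0.90162 <1
  x=-8.990: |R|=0.85252 <1
  x=-7.882: |R|=0.80037 <1
  x=-6.104: |R|=0.68805 <1
  x=-14.542: |R|=1.01071 >1
  x=-14.143: |R|=1.00289 >1
  x=-14.118: |R|=1.00239 >1
So |R|<1 on (-14.0000, 0).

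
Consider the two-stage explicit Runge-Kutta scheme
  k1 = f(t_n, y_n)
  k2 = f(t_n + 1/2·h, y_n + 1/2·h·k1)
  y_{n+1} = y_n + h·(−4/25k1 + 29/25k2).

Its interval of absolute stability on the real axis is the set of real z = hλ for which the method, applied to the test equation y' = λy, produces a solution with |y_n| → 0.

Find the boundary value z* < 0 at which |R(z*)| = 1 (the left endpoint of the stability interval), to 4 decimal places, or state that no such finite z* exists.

left endpoint -1.7241.

Test eqn y'=λy, z=hλ:
  k1=λy_n ⇒ h·k1=z·y_n;  k2=λ(1+1/2z)y_n ⇒ h·k2=z(1+1/2z)y_n
  y_{n+1}/y_n = 1 − 4/25z + 29/25z(1+1/2z) = 1 + z + 29/50z²
  R(z) = 1 + z + 29/50z².

Need |R(x)|<1, x<0.
x=-0.62: |R|=0.6030
R=1: x+29/50x²=0 ⇒ x=−50/29=-1.7241; min R=1−1/(4·29/50)=0.5690>−1
Confirm numerically:
  x=-1.571: |R|=0.86046 <1
  x=-1.273: |R|=0.66691 <1
  x=-1.010: |R|=0.58166 <1
  x=-2.117: |R|=1.48238 >1
  x=-2.052: |R|=1.39021 >1
  x=-1.991: |R|=1.30817 >1
Interval (-1.7241, 0).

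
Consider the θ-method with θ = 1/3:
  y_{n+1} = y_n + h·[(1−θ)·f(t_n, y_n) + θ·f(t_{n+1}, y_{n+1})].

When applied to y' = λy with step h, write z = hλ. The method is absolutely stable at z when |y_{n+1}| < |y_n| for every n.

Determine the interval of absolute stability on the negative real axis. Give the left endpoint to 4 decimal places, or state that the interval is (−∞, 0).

Set f=λy, z=hλ:
  y_{n+1} = y_n + z·[2/3·y_n + 1/3·y_{n+1}] ⇒ (1 − 1/3z)y_{n+1} = (1 + 2/3z)y_n
  ⇒ R(z) = (1 + 2/3z)/(1 − 1/3z).

Need |R(x)|<1, x<0.
x=-0.97: |R|=0.2670
R=−1: 1+2/3x = −1+1/3x ⇒ -1/3x=2 ⇒ x=2/(-1/3)=-6.0000
Confirm numerically:
  x=-5.012: |R|=0.87668 <1
  x=-4.982: |R|=0.87246 <1
  x=-4.298: |R|=0.76679 <1
  x=-6.458: |R|=1.04842 >1
  x=-6.457: |R|=1.04832 >1
  x=-6.020: |R|=1.00222 >1
Interval (-6.0000, 0).

(-6.0000, 0).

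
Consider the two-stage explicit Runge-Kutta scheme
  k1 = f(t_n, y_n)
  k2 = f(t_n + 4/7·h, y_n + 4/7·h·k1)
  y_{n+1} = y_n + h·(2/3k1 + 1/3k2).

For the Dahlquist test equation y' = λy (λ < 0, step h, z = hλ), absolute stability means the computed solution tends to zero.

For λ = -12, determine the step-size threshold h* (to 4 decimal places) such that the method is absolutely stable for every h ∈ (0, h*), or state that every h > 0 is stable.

With y'=λy (z=hλ):
  k1=λy_n ⇒ h·k1=z·y_n;  k2=λ(1+4/7z)y_n ⇒ h·k2=z(1+4/7z)y_n
  y_{n+1}/y_n = 1 + 2/3z + 1/3z(1+4/7z) = 1 + z + 4/21z²
  ⇒ R(z) = 1 + z + 4/21z².

Solve |R(x)|<1 on ℝ⁻.
x=-1.3: |R|=0.0219
R=1: x+4/21x²=0 ⇒ x=−21/4=-5.2500; min R=1−1/(4·4/21)=-0.3125>−1
Confirm numerically:
  x=-3.588: |R|=0.13586 <1
  x=-3.330: |R|=0.21783 <1
  x=-2.785: |R|=0.30762 <1
  x=-5.644: |R|=1.42357 >1
  x=-5.583: |R|=1.35412 >1
  x=-5.389: |R|=1.14268 >1
So |R|<1 on (-5.2500, 0).

(-5.2500,0); λ=-12 ⇒ h* = (21/4)/12 = 0.4375.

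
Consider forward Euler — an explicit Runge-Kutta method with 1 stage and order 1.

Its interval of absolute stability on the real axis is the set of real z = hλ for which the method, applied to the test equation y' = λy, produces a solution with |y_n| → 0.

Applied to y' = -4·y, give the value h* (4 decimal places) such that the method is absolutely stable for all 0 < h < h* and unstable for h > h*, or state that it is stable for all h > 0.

(-2.0000,0); λ=-4 ⇒ h* = 0.5000.

On y'=λy, z=hλ:
  order 1, 1-stage ⇒ R(z)=1+z
  (e.g. R(-0.78)=0.22000, |R|=0.22000)

Need |R(x)|<1, x<0.
x=-0.78: |R|=0.2200
|R(-1.79)|=0.7900 |R(-1.12)|=0.1200 |R(-0.69)|=0.3100
Bisect:
  x_lo=-2.3531 |R|=1.3531  x_hi=-0.1550 |R|=0.8450
  mid=-1.25404 |R|=0.25404 →hi
  mid=-1.80357 |R|=0.80357 →hi
  mid=-2.07833 |R|=1.07833 →lo
  mid=-1.94095 |R|=0.94095 →hi
  mid=-2.00964 |R|=1.00964 →lo
  mid=-1.97530 |R|=0.97530 →hi
  mid=-1.99247 |R|=0.99247 →hi
  mid=-2.00106 |R|=1.00106 →lo
  mid=-1.99676 |R|=0.99676 →hi
  mid=-1.99891 |R|=0.99891 →hi
  ...
  [-2.00012,-1.99998] ⇒ x*=-2.0000
So |R|<1 on (-2.0000, 0).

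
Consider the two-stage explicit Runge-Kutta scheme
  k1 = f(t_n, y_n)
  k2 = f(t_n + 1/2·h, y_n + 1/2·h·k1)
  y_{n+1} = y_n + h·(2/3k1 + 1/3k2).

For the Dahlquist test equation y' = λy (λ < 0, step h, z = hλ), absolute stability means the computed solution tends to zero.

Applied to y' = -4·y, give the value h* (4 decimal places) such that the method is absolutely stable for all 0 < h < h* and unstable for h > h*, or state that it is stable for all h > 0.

(-6.0000,0); λ=-4 ⇒ h* = (6)/4 = 1.5000.

Set f=λy, z=hλ:
  k1=λy_n ⇒ h·k1=z·y_n;  k2=λ(1+1/2z)y_n ⇒ h·k2=z(1+1/2z)y_n
  y_{n+1}/y_n = 1 + 2/3z + 1/3z(1+1/2z) = 1 + z + 1/6z²
  R(z) = 1 + z + 1/6z².

Solve |R(x)|<1 on ℝ⁻.
x=-1.62: |R|=0.1826
R=1: x+1/6x²=0 ⇒ x=−6=-6.0000; min R=1−1/(4·1/6)=-0.5000>−1
Confirm numerically:
  x=-5.171: |R|=0.28554 <1
  x=-4.313: |R|=0.21267 <1
  x=-3.917: |R|=0.35985 <1
  x=-3.618: |R|=0.43635 <1
  x=-6.548: |R|=1.59805 >1
  x=-6.153: |R|=1.15690 >1
  x=-6.138: |R|=1.14117 >1
So |R|<1 on (-6.0000, 0).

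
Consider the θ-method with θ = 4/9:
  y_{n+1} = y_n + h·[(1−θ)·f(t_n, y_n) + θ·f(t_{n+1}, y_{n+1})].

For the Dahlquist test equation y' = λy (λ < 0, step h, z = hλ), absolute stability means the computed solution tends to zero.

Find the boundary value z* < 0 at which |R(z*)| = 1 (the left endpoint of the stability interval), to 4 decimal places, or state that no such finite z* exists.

z* = -18.0000.

Test eqn y'=λy, z=hλ:
  y_{n+1} = y_n + z·[5/9·y_n + 4/9·y_{n+1}] ⇒ (1 − 4/9z)y_{n+1} = (1 + 5/9z)y_n
  Hence R(z) = (1 + 5/9z)/(1 − 4/9z).

Solve |R(x)|<1 on ℝ⁻.
x=-0.32: |R|=0.7198
R=−1: 1+5/9x = −1+4/9x ⇒ -1/9x=2 ⇒ x=2/(-1/9)=-18.0000
Confirm numerically:
  x=-17.935: |R|=0.99919 <1
  x=-11.912: |R|=0.89253 <1
  x=-10.426: |R|=0.85062 <1
  x=-7.414: |R|=0.72615 <1
  x=-18.575: |R|=1.00690 >1
  x=-18.392: |R|=1.00475 >1
Interval (-18.0000, 0).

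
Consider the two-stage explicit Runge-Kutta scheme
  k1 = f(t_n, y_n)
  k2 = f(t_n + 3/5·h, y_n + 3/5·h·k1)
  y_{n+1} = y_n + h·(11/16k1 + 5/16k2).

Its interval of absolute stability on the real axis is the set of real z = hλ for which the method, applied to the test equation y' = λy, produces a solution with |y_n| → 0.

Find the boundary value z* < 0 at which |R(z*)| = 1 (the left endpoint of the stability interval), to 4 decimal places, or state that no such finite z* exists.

z* = -5.3333.

With y'=λy (z=hλ):
  k1=λy_n ⇒ h·k1=z·y_n;  k2=λ(1+3/5z)y_n ⇒ h·k2=z(1+3/5z)y_n
  y_{n+1}/y_n = 1 + 11/16z + 5/16z(1+3/5z) = 1 + z + 3/16z²
  Hence R(z) = 1 + z + 3/16z².

Solve |R(x)|<1 on ℝ⁻.
x=-1.72: |R|=0.1653
R=1: x+3/16x²=0 ⇒ x=−16/3=-5.3333; min R=1−1/(4·3/16)=-0.3333>−1
Confirm numerically:
  x=-4.474: |R|=0.27913 <1
  x=-3.830: |R|=0.07958 <1
  x=-2.211: |R|=0.29440 <1
  x=-5.735: |R|=1.43192 >1
  x=-5.615: |R|=1.29654 >1
  x=-5.566: |R|=1.24282 >1
Interval (-5.3333, 0).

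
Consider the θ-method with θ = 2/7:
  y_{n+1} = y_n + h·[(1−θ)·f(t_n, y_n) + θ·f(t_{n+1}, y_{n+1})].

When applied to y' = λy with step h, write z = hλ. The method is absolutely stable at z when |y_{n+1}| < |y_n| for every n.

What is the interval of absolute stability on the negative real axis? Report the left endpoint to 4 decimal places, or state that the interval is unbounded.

z∈(-4.6667,0).

On y'=λy, z=hλ:
  y_{n+1} = y_n + z·[5/7·y_n + 2/7·y_{n+1}] ⇒ (1 − 2/7z)y_{n+1} = (1 + 5/7z)y_n
  Hence R(z) = (1 + 5/7z)/(1 − 2/7z).

Solve |R(x)|<1 on ℝ⁻.
x=-1.71: |R|=0.1488
R=−1: 1+5/7x = −1+2/7x ⇒ -3/7x=2 ⇒ x=2/(-3/7)=-4.6667
Confirm numerically:
  x=-3.995: |R|=0.86558 <1
  x=-3.001: |R|=0.61567 <1
  x=-2.998: |R|=0.61480 <1
  x=-5.141: |R|=1.08234 >1
  x=-4.883: |R|=1.03871 >1
Stable set (-4.6667, 0).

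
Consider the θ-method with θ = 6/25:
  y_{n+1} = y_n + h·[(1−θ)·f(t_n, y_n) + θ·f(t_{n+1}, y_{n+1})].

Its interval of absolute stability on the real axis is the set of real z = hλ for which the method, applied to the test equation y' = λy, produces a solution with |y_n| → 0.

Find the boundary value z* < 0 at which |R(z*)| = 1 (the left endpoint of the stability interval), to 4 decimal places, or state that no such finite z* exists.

left endpoint -3.8462.

On y'=λy, z=hλ:
  y_{n+1} = y_n + z·[19/25·y_n + 6/25·y_{n+1}] ⇒ (1 − 6/25z)y_{n+1} = (1 + 19/25z)y_n
  ⇒ R(z) = (1 + 19/25z)/(1 − 6/25z).

Need |R(x)|<1, x<0.
x=-1.4: |R|=0.0479
R=−1: 1+19/25x = −1+6/25x ⇒ -13/25x=2 ⇒ x=2/(-13/25)=-3.8462
Confirm numerically:
  x=-3.786: |R|=0.98361 <1
  x=-3.744: |R|=0.97202 <1
  x=-2.675: |R|=0.62911 <1
  x=-1.629: |R|=0.17113 <1
  x=-4.381: |R|=1.13557 >1
  x=-4.261: |R|=1.10665 >1
So |R|<1 on (-3.8462, 0).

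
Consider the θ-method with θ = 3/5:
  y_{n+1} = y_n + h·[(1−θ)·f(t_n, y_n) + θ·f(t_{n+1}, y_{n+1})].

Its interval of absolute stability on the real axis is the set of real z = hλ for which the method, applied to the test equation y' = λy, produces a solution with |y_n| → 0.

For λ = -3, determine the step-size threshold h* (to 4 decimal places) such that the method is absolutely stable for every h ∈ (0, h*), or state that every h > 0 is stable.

(−∞, 0) — no finite endpoint. Any h>0 works for λ=-3.

Test eqn y'=λy, z=hλ:
  y_{n+1} = y_n + z·[2/5·y_n + 3/5·y_{n+1}] ⇒ (1 − 3/5z)y_{n+1} = (1 + 2/5z)y_n
  Hence R(z) = (1 + 2/5z)/(1 − 3/5z).

Solve |R(x)|<1 on ℝ⁻.
x=-0.32: |R|=0.7315
x=-2: |R|=0.0909
x=-10: |R|=0.4286
x=-100: |R|=0.6393
θ=3/5≥1/2 ⇒ |1+2/5x|<|1−3/5x| ∀x<0 ⇒ unbounded interval.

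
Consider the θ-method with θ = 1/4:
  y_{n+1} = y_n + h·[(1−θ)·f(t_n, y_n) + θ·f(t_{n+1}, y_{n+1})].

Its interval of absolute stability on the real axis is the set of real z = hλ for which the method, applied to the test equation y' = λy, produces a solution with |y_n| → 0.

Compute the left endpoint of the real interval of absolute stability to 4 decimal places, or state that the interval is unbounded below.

z* = -4.0000.

Set f=λy, z=hλ:
  y_{n+1} = y_n + z·[3/4·y_n + 1/4·y_{n+1}] ⇒ (1 − 1/4z)y_{n+1} = (1 + 3/4z)y_n
  R(z) = (1 + 3/4z)/(1 − 1/4z).

Find x<0 with |R(x)|<1.
x=-1.78: |R|=0.2318
R=−1: 1+3/4x = −1+1/4x ⇒ -1/2x=2 ⇒ x=2/(-1/2)=-4.0000
Confirm numerically:
  x=-3.108: |R|=0.74902 <1
  x=-3.095: |R|=0.74489 <1
  x=-2.986: |R|=0.70971 <1
  x=-2.803: |R|=0.64810 <1
  x=-4.257: |R|=1.06225 >1
  x=-4.220: |R|=1.05353 >1
Interval (-4.0000, 0).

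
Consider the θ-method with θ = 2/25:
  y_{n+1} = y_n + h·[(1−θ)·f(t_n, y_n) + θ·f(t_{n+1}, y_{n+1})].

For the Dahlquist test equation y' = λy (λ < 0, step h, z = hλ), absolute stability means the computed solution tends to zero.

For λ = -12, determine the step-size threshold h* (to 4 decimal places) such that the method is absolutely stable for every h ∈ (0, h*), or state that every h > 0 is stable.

(-2.3810,0); λ=-12 ⇒ h* = (50/21)/12 = 0.1984.

With y'=λy (z=hλ):
  y_{n+1} = y_n + z·[23/25·y_n + 2/25·y_{n+1}] ⇒ (1 − 2/25z)y_{n+1} = (1 + 23/25z)y_n
  R(z) = (1 + 23/25z)/(1 − 2/25z).

Solve |R(x)|<1 on ℝ⁻.
x=-1.33: |R|=0.2021
R=−1: 1+23/25x = −1+2/25x ⇒ -21/25x=2 ⇒ x=2/(-21/25)=-2.3810
Confirm numerically:
  x=-2.271: |R|=0.92184 <1
  x=-1.973: |R|=0.70404 <1
  x=-1.651: |R|=0.45838 <1
  x=-1.368: |R|=0.23305 <1
  x=-2.857: |R|=1.32549 >1
  x=-2.520: |R|=1.09720 >1
  x=-2.413: |R|=1.02256 >1
So |R|<1 on (-2.3810, 0).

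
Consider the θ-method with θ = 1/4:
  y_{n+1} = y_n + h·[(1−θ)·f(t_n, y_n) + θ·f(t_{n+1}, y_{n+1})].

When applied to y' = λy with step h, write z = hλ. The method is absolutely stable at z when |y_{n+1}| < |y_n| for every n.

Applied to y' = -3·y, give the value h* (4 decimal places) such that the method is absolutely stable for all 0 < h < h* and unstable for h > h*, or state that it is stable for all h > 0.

With y'=λy (z=hλ):
  y_{n+1} = y_n + z·[3/4·y_n + 1/4·y_{n+1}] ⇒ (1 − 1/4z)y_{n+1} = (1 + 3/4z)y_n
  R(z) = (1 + 3/4z)/(1 − 1/4z).

Solve |R(x)|<1 on ℝ⁻.
x=-1.02: |R|=0.1873
R=−1: 1+3/4x = −1+1/4x ⇒ -1/2x=2 ⇒ x=2/(-1/2)=-4.0000
Confirm numerically:
  x=-2.834: |R|=0.65876 <1
  x=-2.120: |R|=0.38562 <1
  x=-1.997: |R|=0.33200 <1
  x=-1.666: |R|=0.17614 <1
  x=-4.280: |R|=1.06763 >1
  x=-4.250: |R|=1.06061 >1
Interval (-4.0000, 0).

(-4.0000,0); λ=-3 ⇒ h* = (4)/3 = 1.3333.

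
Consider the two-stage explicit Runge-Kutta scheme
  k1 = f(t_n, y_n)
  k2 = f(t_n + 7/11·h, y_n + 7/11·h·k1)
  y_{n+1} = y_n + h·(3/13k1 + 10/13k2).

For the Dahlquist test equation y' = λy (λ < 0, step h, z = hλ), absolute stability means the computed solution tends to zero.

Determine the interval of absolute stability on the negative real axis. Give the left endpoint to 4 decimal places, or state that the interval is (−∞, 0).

(-2.0429, 0).

On y'=λy, z=hλ:
  k1=λy_n ⇒ h·k1=z·y_n;  k2=λ(1+7/11z)y_n ⇒ h·k2=z(1+7/11z)y_n
  y_{n+1}/y_n = 1 + 3/13z + 10/13z(1+7/11z) = 1 + z + 70/143z²
  R(z) = 1 + z + 70/143z².

Find x<0 with |R(x)|<1.
x=-1.75: |R|=0.7491
R=1: x+70/143x²=0 ⇒ x=−143/70=-2.0429; min R=1−1/(4·70/143)=0.4893>−1
Confirm numerically:
  x=-1.958: |R|=0.91867 <1
  x=-1.794: |R|=0.78146 <1
  x=-1.451: |R|=0.57962 <1
  x=-1.207: |R|=0.50614 <1
  x=-2.472: |R|=1.51929 >1
  x=-2.365: |R|=1.37294 >1
  x=-2.171: |R|=1.13618 >1
Interval (-2.0429, 0).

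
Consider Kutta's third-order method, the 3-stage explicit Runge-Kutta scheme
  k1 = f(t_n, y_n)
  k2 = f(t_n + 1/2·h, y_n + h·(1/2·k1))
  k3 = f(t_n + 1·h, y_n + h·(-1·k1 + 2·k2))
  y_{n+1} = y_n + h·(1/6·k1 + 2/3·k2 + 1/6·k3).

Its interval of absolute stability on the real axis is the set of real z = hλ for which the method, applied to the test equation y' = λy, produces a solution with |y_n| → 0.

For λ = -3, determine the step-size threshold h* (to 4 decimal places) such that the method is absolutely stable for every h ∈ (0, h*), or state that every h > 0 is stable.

On y'=λy, z=hλ:
  order 3, 3-stage ⇒ R(z)=1+z+z^2/2+z^3/6
  (e.g. R(-0.89)=0.38856, |R|=0.38856)

Boundary: |R(x)|=1, x<0.
x=-0.89: |R|=0.3886
|R(-2.11)|=0.4496 |R(-1.96)|=0.2941 |R(-1.59)|=0.0041
Bisect:
  x_lo=-3.0849 |R|=2.2197  x_hi=-0.3266 |R|=0.7209
  mid=-1.70578 |R|=0.07815 →hi
  mid=-2.39536 |R|=0.81715 →hi
  mid=-2.74016 |R|=1.41499 →lo
  mid=-2.56776 |R|=1.09277 →lo
  mid=-2.48156 |R|=0.94946 →hi
  mid=-2.52466 |R|=1.01970 →lo
  mid=-2.50311 |R|=0.98423 →hi
  ...
  [-2.51288,-2.51271] ⇒ x*=-2.5127
So |R|<1 on (-2.5127, 0).

(-2.5127,0); λ=-3 ⇒ h* = 0.8376.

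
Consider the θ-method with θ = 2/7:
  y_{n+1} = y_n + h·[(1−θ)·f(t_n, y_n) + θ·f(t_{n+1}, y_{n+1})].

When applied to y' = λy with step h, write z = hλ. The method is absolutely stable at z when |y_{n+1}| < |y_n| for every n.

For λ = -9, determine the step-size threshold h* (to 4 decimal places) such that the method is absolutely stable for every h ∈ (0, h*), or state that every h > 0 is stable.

(-4.6667,0); λ=-9 ⇒ h* = (14/3)/9 = 0.5185.

Set f=λy, z=hλ:
  y_{n+1} = y_n + z·[5/7·y_n + 2/7·y_{n+1}] ⇒ (1 − 2/7z)y_{n+1} = (1 + 5/7z)y_n
  R(z) = (1 + 5/7z)/(1 − 2/7z).

Boundary: |R(x)|=1, x<0.
x=-0.72: |R|=0.4028
R=−1: 1+5/7x = −1+2/7x ⇒ -3/7x=2 ⇒ x=2/(-3/7)=-4.6667
Confirm numerically:
  x=-3.518: |R|=0.75449 <1
  x=-3.437: |R|=0.73411 <1
  x=-2.498: |R|=0.45765 <1
  x=-1.882: |R|=0.22389 <1
  x=-5.094: |R|=1.07459 >1
  x=-4.935: |R|=1.04772 >1
  x=-4.931: |R|=1.04703 >1
Interval (-4.6667, 0).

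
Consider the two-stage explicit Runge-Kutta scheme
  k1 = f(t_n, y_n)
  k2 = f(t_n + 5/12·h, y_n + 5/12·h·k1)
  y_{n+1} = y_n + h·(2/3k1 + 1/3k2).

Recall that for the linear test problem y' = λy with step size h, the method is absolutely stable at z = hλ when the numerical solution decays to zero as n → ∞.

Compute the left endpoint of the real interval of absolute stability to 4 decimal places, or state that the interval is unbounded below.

z* = -7.2000.

With y'=λy (z=hλ):
  k1=λy_n ⇒ h·k1=z·y_n;  k2=λ(1+5/12z)y_n ⇒ h·k2=z(1+5/12z)y_n
  y_{n+1}/y_n = 1 + 2/3z + 1/3z(1+5/12z) = 1 + z + 5/36z²
  so R(z) = 1 + z + 5/36z².

Find x<0 with |R(x)|<1.
x=-1.47: |R|=0.1699
R=1: x+5/36x²=0 ⇒ x=−36/5=-7.2000; min R=1−1/(4·5/36)=-0.8000>−1
Confirm numerically:
  x=-5.397: |R|=0.35150 <1
  x=-4.863: |R|=0.57845 <1
  x=-3.931: |R|=0.78478 <1
  x=-7.532: |R|=1.34731 >1
  x=-7.526: |R|=1.34076 >1
  x=-7.310: |R|=1.11168 >1
Stable set (-7.2000, 0).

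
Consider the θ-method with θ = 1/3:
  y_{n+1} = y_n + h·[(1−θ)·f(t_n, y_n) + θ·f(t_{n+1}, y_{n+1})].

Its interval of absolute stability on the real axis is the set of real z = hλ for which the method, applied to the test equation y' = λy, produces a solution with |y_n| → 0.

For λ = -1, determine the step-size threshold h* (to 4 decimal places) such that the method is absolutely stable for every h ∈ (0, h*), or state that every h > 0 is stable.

(-6.0000,0); λ=-1 ⇒ h* = (6)/1 = 6.0000.

Set f=λy, z=hλ:
  y_{n+1} = y_n + z·[2/3·y_n + 1/3·y_{n+1}] ⇒ (1 − 1/3z)y_{n+1} = (1 + 2/3z)y_n
  ⇒ R(z) = (1 + 2/3z)/(1 − 1/3z).

Solve |R(x)|<1 on ℝ⁻.
x=-0.3: |R|=0.7273
R=−1: 1+2/3x = −1+1/3x ⇒ -1/3x=2 ⇒ x=2/(-1/3)=-6.0000
Confirm numerically:
  x=-4.456: |R|=0.79292 <1
  x=-3.904: |R|=0.69641 <1
  x=-3.477: |R|=0.61047 <1
  x=-3.208: |R|=0.55026 <1
  x=-6.470: |R|=1.04963 >1
  x=-6.358: |R|=1.03826 >1
Interval (-6.0000, 0).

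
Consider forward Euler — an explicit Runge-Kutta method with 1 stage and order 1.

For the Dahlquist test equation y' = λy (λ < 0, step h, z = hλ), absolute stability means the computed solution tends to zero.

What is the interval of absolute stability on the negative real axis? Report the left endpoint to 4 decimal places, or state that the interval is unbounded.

Set f=λy, z=hλ:
  order 1, 1-stage ⇒ R(z)=1+z
  (e.g. R(-0.99)=0.01000, |R|=0.01000)

Solve |R(x)|<1 on ℝ⁻.
x=-0.99: |R|=0.0100
|R(-0.95)|=0.0500 |R(-0.86)|=0.1400 |R(-0.68)|=0.3200
Bisect:
  x_lo=-2.5332 |R|=1.5332  x_hi=-0.1253 |R|=0.8747
  mid=-1.32922 |R|=0.32922 →hi
  mid=-1.93119 |R|=0.93119 →hi
  mid=-2.23218 |R|=1.23218 →lo
  mid=-2.08168 |R|=1.08168 →lo
  mid=-2.00644 |R|=1.00644 →lo
  mid=-1.96881 |R|=0.96881 →hi
  mid=-1.98763 |R|=0.98763 →hi
  mid=-1.99703 |R|=0.99703 →hi
  ...
  [-2.00012,-1.99997] ⇒ x*=-2.0000
Interval (-2.0000, 0).

(-2.0000, 0).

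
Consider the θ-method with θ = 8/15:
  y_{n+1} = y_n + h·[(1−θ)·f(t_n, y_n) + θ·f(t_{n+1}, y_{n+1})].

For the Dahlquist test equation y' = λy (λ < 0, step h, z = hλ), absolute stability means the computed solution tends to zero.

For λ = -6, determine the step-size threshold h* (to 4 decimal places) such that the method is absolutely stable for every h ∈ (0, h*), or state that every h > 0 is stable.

(−∞, 0) — no finite endpoint. Any h>0 works for λ=-6.

Set f=λy, z=hλ:
  y_{n+1} = y_n + z·[7/15·y_n + 8/15·y_{n+1}] ⇒ (1 − 8/15z)y_{n+1} = (1 + 7/15z)y_n
  so R(z) = (1 + 7/15z)/(1 − 8/15z).

Find x<0 with |R(x)|<1.
x=-1.57: |R|=0.1455
x=-2: |R|=0.0323
x=-10: |R|=0.5789
x=-100: |R|=0.8405
θ=8/15≥1/2 ⇒ |1+7/15x|<|1−8/15x| ∀x<0 ⇒ stable on all of ℝ⁻.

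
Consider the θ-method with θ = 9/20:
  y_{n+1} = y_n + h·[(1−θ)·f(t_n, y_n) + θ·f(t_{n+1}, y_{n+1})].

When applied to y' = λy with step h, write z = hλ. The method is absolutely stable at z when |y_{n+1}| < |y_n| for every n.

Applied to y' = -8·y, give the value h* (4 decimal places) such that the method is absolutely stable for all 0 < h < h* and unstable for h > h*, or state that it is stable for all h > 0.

(-20.0000,0); λ=-8 ⇒ h* = (20)/8 = 2.5000.

On y'=λy, z=hλ:
  y_{n+1} = y_n + z·[11/20·y_n + 9/20·y_{n+1}] ⇒ (1 − 9/20z)y_{n+1} = (1 + 11/20z)y_n
  ⇒ R(z) = (1 + 11/20z)/(1 − 9/20z).

Need |R(x)|<1, x<0.
x=-0.92: |R|=0.3494
R=−1: 1+11/20x = −1+9/20x ⇒ -1/10x=2 ⇒ x=2/(-1/10)=-20.0000
Confirm numerically:
  x=-15.343: |R|=0.94108 <1
  x=-11.500: |R|=0.86235 <1
  x=-9.656: |R|=0.80648 <1
  x=-9.169: |R|=0.78871 <1
  x=-20.504: |R|=1.00493 >1
  x=-20.471: |R|=1.00461 >1
  x=-20.390: |R|=1.00383 >1
Interval (-20.0000, 0).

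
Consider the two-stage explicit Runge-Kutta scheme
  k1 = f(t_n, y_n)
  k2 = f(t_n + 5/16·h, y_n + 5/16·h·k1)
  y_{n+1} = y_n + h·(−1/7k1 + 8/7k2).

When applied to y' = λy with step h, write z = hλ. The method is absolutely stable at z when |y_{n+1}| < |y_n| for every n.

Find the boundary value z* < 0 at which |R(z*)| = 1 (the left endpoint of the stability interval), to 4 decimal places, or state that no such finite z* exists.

z* = -2.8000.

On y'=λy, z=hλ:
  k1=λy_n ⇒ h·k1=z·y_n;  k2=λ(1+5/16z)y_n ⇒ h·k2=z(1+5/16z)y_n
  y_{n+1}/y_n = 1 − 1/7z + 8/7z(1+5/16z) = 1 + z + 5/14z²
  ⇒ R(z) = 1 + z + 5/14z².

Solve |R(x)|<1 on ℝ⁻.
x=-0.53: |R|=0.5703
R=1: x+5/14x²=0 ⇒ x=−14/5=-2.8000; min R=1−1/(4·5/14)=0.3000>−1
Confirm numerically:
  x=-2.756: |R|=0.95669 <1
  x=-2.641: |R|=0.85003 <1
  x=-2.225: |R|=0.54308 <1
  x=-2.125: |R|=0.48772 <1
  x=-2.960: |R|=1.16914 >1
  x=-2.855: |R|=1.05608 >1
So |R|<1 on (-2.8000, 0).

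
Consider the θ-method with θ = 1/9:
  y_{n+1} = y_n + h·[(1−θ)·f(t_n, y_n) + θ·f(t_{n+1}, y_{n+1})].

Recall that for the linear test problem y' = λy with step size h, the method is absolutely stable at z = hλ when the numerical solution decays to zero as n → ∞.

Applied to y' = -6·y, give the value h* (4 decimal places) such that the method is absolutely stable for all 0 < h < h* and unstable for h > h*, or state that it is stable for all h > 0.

On y'=λy, z=hλ:
  y_{n+1} = y_n + z·[8/9·y_n + 1/9·y_{n+1}] ⇒ (1 − 1/9z)y_{n+1} = (1 + 8/9z)y_n
  R(z) = (1 + 8/9z)/(1 − 1/9z).

Find x<0 with |R(x)|<1.
x=-0.94: |R|=0.1489
R=−1: 1+8/9x = −1+1/9x ⇒ -7/9x=2 ⇒ x=2/(-7/9)=-2.5714
Confirm numerically:
  x=-2.484: |R|=0.94671 <1
  x=-1.987: |R|=0.62765 <1
  x=-1.594: |R|=0.35416 <1
  x=-1.386: |R|=0.20104 <1
  x=-3.131: |R|=1.32289 >1
  x=-3.084: |R|=1.29692 >1
  x=-3.041: |R|=1.27298 >1
So |R|<1 on (-2.5714, 0).

(-2.5714,0); λ=-6 ⇒ h* = (18/7)/6 = 0.4286.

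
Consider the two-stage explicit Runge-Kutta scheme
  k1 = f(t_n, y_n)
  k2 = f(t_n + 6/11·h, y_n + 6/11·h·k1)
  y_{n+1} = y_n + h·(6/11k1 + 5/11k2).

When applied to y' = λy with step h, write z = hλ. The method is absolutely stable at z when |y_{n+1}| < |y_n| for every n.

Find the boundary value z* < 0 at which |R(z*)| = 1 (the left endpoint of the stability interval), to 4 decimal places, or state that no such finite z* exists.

With y'=λy (z=hλ):
  k1=λy_n ⇒ h·k1=z·y_n;  k2=λ(1+6/11z)y_n ⇒ h·k2=z(1+6/11z)y_n
  y_{n+1}/y_n = 1 + 6/11z + 5/11z(1+6/11z) = 1 + z + 30/121z²
  so R(z) = 1 + z + 30/121z².

Need |R(x)|<1, x<0.
x=-1.45: |R|=0.0713
R=1: x+30/121x²=0 ⇒ x=−121/30=-4.0333; min R=1−1/(4·30/121)=-0.0083>−1
Confirm numerically:
  x=-3.011: |R|=0.23680 <1
  x=-2.658: |R|=0.09364 <1
  x=-2.332: |R|=0.01632 <1
  x=-1.814: |R|=0.00185 <1
  x=-4.625: |R|=1.67846 >1
  x=-4.588: |R|=1.63094 >1
So |R|<1 on (-4.0333, 0).

z* = -4.0333.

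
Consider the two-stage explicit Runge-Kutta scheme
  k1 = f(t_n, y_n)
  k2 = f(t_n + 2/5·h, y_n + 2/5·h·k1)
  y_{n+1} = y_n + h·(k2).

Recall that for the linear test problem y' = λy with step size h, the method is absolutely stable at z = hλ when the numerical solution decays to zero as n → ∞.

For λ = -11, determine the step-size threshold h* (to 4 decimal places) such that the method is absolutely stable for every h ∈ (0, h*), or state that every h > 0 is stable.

(-2.5000,0); λ=-11 ⇒ h* = (5/2)/11 = 0.2273.

Set f=λy, z=hλ:
  k1=λy_n ⇒ h·k1=z·y_n;  k2=λ(1+2/5z)y_n ⇒ h·k2=z(1+2/5z)y_n
  y_{n+1}/y_n = 1 + z(1+2/5z) = 1 + z + 2/5z²
  Hence R(z) = 1 + z + 2/5z².

Need |R(x)|<1, x<0.
x=-1.26: |R|=0.3750
R=1: x+2/5x²=0 ⇒ x=−5/2=-2.5000; min R=1−1/(4·2/5)=0.3750>−1
Confirm numerically:
  x=-2.178: |R|=0.71947 <1
  x=-1.534: |R|=0.40726 <1
  x=-1.007: |R|=0.39862 <1
  x=-2.756: |R|=1.28221 >1
  x=-2.724: |R|=1.24407 >1
Interval (-2.5000, 0).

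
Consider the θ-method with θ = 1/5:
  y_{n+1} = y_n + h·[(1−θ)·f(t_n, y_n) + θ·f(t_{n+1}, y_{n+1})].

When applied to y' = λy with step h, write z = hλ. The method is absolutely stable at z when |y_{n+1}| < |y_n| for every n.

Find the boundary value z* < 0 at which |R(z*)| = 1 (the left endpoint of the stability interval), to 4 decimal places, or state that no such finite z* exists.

On y'=λy, z=hλ:
  y_{n+1} = y_n + z·[4/5·y_n + 1/5·y_{n+1}] ⇒ (1 − 1/5z)y_{n+1} = (1 + 4/5z)y_n
  so R(z) = (1 + 4/5z)/(1 − 1/5z).

Solve |R(x)|<1 on ℝ⁻.
x=-0.87: |R|=0.2589
R=−1: 1+4/5x = −1+1/5x ⇒ -3/5x=2 ⇒ x=2/(-3/5)=-3.3333
Confirm numerically:
  x=-2.871: |R|=0.82378 <1
  x=-2.587: |R|=0.70489 <1
  x=-1.506: |R|=0.15739 <1
  x=-3.806: |R|=1.16103 >1
  x=-3.675: |R|=1.11816 >1
  x=-3.554: |R|=1.07739 >1
Interval (-3.3333, 0).

z* = -3.3333.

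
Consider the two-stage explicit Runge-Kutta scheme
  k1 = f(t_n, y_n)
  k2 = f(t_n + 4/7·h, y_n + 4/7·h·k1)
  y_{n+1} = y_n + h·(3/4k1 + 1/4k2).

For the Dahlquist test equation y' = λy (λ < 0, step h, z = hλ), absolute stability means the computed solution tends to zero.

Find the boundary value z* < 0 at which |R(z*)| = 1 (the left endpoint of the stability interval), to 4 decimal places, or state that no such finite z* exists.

With y'=λy (z=hλ):
  k1=λy_n ⇒ h·k1=z·y_n;  k2=λ(1+4/7z)y_n ⇒ h·k2=z(1+4/7z)y_n
  y_{n+1}/y_n = 1 + 3/4z + 1/4z(1+4/7z) = 1 + z + 1/7z²
  Hence R(z) = 1 + z + 1/7z².

Need |R(x)|<1, x<0.
x=-1.42: |R|=0.1319
R=1: x+1/7x²=0 ⇒ x=−7=-7.0000; min R=1−1/(4·1/7)=-0.7500>−1
Confirm numerically:
  x=-5.873: |R|=0.05445 <1
  x=-4.899: |R|=0.47040 <1
  x=-4.108: |R|=0.69719 <1
  x=-7.335: |R|=1.35103 >1
  x=-7.319: |R|=1.33354 >1
  x=-7.216: |R|=1.22267 >1
Stable set (-7.0000, 0).

z* = -7.0000.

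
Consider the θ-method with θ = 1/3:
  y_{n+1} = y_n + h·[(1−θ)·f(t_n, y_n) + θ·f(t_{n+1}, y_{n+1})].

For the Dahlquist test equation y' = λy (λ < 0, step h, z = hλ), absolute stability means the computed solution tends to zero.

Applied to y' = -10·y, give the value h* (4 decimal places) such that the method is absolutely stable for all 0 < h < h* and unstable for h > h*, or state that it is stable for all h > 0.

Set f=λy, z=hλ:
  y_{n+1} = y_n + z·[2/3·y_n + 1/3·y_{n+1}] ⇒ (1 − 1/3z)y_{n+1} = (1 + 2/3z)y_n
  so R(z) = (1 + 2/3z)/(1 − 1/3z).

Need |R(x)|<1, x<0.
x=-0.93: |R|=0.2901
R=−1: 1+2/3x = −1+1/3x ⇒ -1/3x=2 ⇒ x=2/(-1/3)=-6.0000
Confirm numerically:
  x=-4.448: |R|=0.79162 <1
  x=-4.177: |R|=0.74599 <1
  x=-2.857: |R|=0.46338 <1
  x=-6.387: |R|=1.04123 >1
  x=-6.370: |R|=1.03949 >1
  x=-6.316: |R|=1.03392 >1
Stable set (-6.0000, 0).

(-6.0000,0); λ=-10 ⇒ h* = (6)/10 = 0.6000.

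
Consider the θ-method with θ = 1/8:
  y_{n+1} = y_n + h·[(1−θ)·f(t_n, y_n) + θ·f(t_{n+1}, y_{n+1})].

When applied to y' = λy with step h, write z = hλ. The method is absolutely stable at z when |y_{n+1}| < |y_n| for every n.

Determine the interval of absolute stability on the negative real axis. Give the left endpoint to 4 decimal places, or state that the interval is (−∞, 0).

z∈(-2.6667,0).

Test eqn y'=λy, z=hλ:
  y_{n+1} = y_n + z·[7/8·y_n + 1/8·y_{n+1}] ⇒ (1 − 1/8z)y_{n+1} = (1 + 7/8z)y_n
  Hence R(z) = (1 + 7/8z)/(1 − 1/8z).

Solve |R(x)|<1 on ℝ⁻.
x=-0.83: |R|=0.2480
R=−1: 1+7/8x = −1+1/8x ⇒ -3/4x=2 ⇒ x=2/(-3/4)=-2.6667
Confirm numerically:
  x=-2.381: |R|=0.83489 <1
  x=-2.088: |R|=0.65583 <1
  x=-1.944: |R|=0.56396 <1
  x=-1.278: |R|=0.10196 <1
  x=-2.945: |R|=1.15258 >1
  x=-2.817: |R|=1.08339 >1
So |R|<1 on (-2.6667, 0).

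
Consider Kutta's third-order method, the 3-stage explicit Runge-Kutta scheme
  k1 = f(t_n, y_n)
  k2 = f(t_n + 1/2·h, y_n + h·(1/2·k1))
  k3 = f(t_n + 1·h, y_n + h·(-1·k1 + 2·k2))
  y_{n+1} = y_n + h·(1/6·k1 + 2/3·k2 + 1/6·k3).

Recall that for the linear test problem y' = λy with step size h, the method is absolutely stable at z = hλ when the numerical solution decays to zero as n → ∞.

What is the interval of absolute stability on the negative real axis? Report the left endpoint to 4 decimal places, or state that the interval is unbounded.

With y'=λy (z=hλ):
  order 3, 3-stage ⇒ R(z)=1+z+z^2/2+z^3/6
  (e.g. R(-1.25)=0.20573, |R|=0.20573)

Find x<0 with |R(x)|<1.
x=-1.25: |R|=0.2057
|R(-1.79)|=0.1438 |R(-1.46)|=0.0871 |R(-0.69)|=0.4933
Bisect:
  x_lo=-3.0307 |R|=2.0778  x_hi=-0.1458 |R|=0.8643
  mid=-1.58827 |R|=0.00527 →hi
  mid=-2.30951 |R|=0.69568 →hi
  mid=-2.67013 |R|=1.27815 →lo
  mid=-2.48982 |R|=0.96270 →hi
  mid=-2.57997 |R|=1.11400 →lo
  mid=-2.53489 |R|=1.03679 →lo
  mid=-2.51236 |R|=0.99936 →hi
  mid=-2.52362 |R|=1.01798 →lo
  mid=-2.51799 |R|=1.00864 →lo
  ...
  [-2.51288,-2.51271] ⇒ x*=-2.5127
Stable set (-2.5127, 0).

z∈(-2.5127,0).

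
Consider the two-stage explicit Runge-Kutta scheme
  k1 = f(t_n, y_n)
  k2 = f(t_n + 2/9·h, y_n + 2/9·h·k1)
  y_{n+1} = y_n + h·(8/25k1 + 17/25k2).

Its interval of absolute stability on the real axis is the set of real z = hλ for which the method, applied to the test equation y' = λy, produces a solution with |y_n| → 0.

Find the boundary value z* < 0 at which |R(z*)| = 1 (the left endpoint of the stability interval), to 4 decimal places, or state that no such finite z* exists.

Set f=λy, z=hλ:
  k1=λy_n ⇒ h·k1=z·y_n;  k2=λ(1+2/9z)y_n ⇒ h·k2=z(1+2/9z)y_n
  y_{n+1}/y_n = 1 + 8/25z + 17/25z(1+2/9z) = 1 + z + 34/225z²
  ⇒ R(z) = 1 + z + 34/225z².

Solve |R(x)|<1 on ℝ⁻.
x=-0.7: |R|=0.3740
R=1: x+34/225x²=0 ⇒ x=−225/34=-6.6176; min R=1−1/(4·34/225)=-0.6544>−1
Confirm numerically:
  x=-6.259: |R|=0.66079 <1
  x=-5.958: |R|=0.40611 <1
  x=-3.750: |R|=0.62500 <1
  x=-3.169: |R|=0.65146 <1
  x=-6.996: |R|=1.39998 >1
  x=-6.986: |R|=1.38886 >1
  x=-6.919: |R|=1.31508 >1
Interval (-6.6176, 0).

left endpoint -6.6176.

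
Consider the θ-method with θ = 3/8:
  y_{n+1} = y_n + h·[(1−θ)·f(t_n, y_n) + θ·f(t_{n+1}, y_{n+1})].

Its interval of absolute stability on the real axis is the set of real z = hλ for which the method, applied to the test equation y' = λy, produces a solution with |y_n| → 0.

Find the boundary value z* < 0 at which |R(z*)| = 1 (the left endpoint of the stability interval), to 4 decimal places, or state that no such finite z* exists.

With y'=λy (z=hλ):
  y_{n+1} = y_n + z·[5/8·y_n + 3/8·y_{n+1}] ⇒ (1 − 3/8z)y_{n+1} = (1 + 5/8z)y_n
  ⇒ R(z) = (1 + 5/8z)/(1 − 3/8z).

Need |R(x)|<1, x<0.
x=-1.68: |R|=0.0307
R=−1: 1+5/8x = −1+3/8x ⇒ -1/4x=2 ⇒ x=2/(-1/4)=-8.0000
Confirm numerically:
  x=-6.641: |R|=0.90266 <1
  x=-4.668: |R|=0.69715 <1
  x=-3.856: |R|=0.57645 <1
  x=-8.482: |R|=1.02882 >1
  x=-8.237: |R|=1.01449 >1
So |R|<1 on (-8.0000, 0).

left endpoint -8.0000.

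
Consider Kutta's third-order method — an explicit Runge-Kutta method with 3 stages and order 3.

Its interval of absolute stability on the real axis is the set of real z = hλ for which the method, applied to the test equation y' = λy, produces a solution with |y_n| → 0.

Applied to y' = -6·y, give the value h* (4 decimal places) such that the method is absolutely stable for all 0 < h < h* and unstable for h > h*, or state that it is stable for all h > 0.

(-2.5127,0); λ=-6 ⇒ h* = 0.4188.

On y'=λy, z=hλ:
  order 3, 3-stage ⇒ R(z)=1+z+z^2/2+z^3/6
  (e.g. R(-1.78)=-0.13576, |R|=0.13576)

Solve |R(x)|<1 on ℝ⁻.
x=-1.78: |R|=0.1358
|R(-2.84)|=1.6249 |R(-0.75)|=0.4609 |R(-0.58)|=0.5557
Bisect:
  x_lo=-3.3753 |R|=3.0881  x_hi=-0.2936 |R|=0.7453
  mid=-1.83445 |R|=0.18073 →hi
  mid=-2.60490 |R|=1.15808 →lo
  mid=-2.21968 |R|=0.57891 →hi
  mid=-2.41229 |R|=0.84229 →hi
  mid=-2.50860 |R|=0.99319 →hi
  mid=-2.55675 |R|=1.07383 →lo
  mid=-2.53267 |R|=1.03307 →lo
  mid=-2.52063 |R|=1.01302 →lo
  mid=-2.51461 |R|=1.00308 →lo
  ...
  [-2.51292,-2.51273] ⇒ x*=-2.5127
Interval (-2.5127, 0).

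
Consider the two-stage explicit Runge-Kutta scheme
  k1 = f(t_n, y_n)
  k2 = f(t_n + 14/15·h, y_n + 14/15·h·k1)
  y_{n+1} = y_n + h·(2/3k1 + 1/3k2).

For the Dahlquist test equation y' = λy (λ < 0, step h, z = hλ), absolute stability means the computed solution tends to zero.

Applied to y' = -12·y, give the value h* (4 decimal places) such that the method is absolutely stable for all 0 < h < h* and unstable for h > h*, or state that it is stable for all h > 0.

With y'=λy (z=hλ):
  k1=λy_n ⇒ h·k1=z·y_n;  k2=λ(1+14/15z)y_n ⇒ h·k2=z(1+14/15z)y_n
  y_{n+1}/y_n = 1 + 2/3z + 1/3z(1+14/15z) = 1 + z + 14/45z²
  R(z) = 1 + z + 14/45z².

Find x<0 with |R(x)|<1.
x=-0.9: |R|=0.3520
R=1: x+14/45x²=0 ⇒ x=−45/14=-3.2143; min R=1−1/(4·14/45)=0.1964>−1
Confirm numerically:
  x=-1.454: |R|=0.20372 <1
  x=-1.338: |R|=0.21896 <1
  x=-1.292: |R|=0.22733 <1
  x=-3.736: |R|=1.60639 >1
  x=-3.288: |R|=1.07540 >1
Stable set (-3.2143, 0).

(-3.2143,0); λ=-12 ⇒ h* = (45/14)/12 = 0.2679.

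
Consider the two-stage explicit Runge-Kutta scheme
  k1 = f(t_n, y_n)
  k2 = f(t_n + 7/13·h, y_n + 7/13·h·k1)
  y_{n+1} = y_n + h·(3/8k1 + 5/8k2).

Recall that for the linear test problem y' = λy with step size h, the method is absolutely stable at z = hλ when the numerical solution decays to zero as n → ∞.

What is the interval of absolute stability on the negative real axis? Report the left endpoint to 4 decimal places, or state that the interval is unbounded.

Test eqn y'=λy, z=hλ:
  k1=λy_n ⇒ h·k1=z·y_n;  k2=λ(1+7/13z)y_n ⇒ h·k2=z(1+7/13z)y_n
  y_{n+1}/y_n = 1 + 3/8z + 5/8z(1+7/13z) = 1 + z + 35/104z²
  ⇒ R(z) = 1 + z + 35/104z².

Find x<0 with |R(x)|<1.
x=-1.47: |R|=0.2572
R=1: x+35/104x²=0 ⇒ x=−104/35=-2.9714; min R=1−1/(4·35/104)=0.2571>−1
Confirm numerically:
  x=-2.836: |R|=0.87074 <1
  x=-2.478: |R|=0.58851 <1
  x=-2.085: |R|=0.37801 <1
  x=-3.353: |R|=1.43057 >1
  x=-3.231: |R|=1.28225 >1
  x=-3.002: |R|=1.03089 >1
Interval (-2.9714, 0).

z∈(-2.9714,0).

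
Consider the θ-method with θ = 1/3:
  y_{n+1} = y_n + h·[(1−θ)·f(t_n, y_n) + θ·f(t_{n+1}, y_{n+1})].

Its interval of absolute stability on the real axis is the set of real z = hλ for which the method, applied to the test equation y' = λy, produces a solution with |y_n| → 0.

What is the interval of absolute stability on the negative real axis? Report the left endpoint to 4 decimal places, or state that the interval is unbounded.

On y'=λy, z=hλ:
  y_{n+1} = y_n + z·[2/3·y_n + 1/3·y_{n+1}] ⇒ (1 − 1/3z)y_{n+1} = (1 + 2/3z)y_n
  so R(z) = (1 + 2/3z)/(1 − 1/3z).

Solve |R(x)|<1 on ℝ⁻.
x=-1.24: |R|=0.1226
R=−1: 1+2/3x = −1+1/3x ⇒ -1/3x=2 ⇒ x=2/(-1/3)=-6.0000
Confirm numerically:
  x=-5.144: |R|=0.89489 <1
  x=-4.846: |R|=0.85292 <1
  x=-4.709: |R|=0.83253 <1
  x=-3.471: |R|=0.60918 <1
  x=-6.583: |R|=1.06084 >1
  x=-6.085: |R|=1.00936 >1
Stable set (-6.0000, 0).

z∈(-6.0000,0).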